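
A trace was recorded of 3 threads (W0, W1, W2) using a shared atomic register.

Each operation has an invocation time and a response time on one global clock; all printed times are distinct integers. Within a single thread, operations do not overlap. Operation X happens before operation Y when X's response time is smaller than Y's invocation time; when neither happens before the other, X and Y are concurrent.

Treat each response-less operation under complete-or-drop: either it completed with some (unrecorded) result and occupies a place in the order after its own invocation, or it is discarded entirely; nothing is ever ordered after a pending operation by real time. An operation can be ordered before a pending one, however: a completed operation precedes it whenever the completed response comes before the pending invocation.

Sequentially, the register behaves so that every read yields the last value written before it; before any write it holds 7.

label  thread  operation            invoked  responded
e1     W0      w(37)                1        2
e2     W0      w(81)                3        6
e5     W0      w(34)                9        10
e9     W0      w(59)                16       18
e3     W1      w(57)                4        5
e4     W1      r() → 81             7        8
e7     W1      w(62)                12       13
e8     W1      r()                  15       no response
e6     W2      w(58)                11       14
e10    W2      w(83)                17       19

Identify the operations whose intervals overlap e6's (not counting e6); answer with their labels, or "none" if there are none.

overlap test against e6 [11,14]: concurrent iff the interval meets 11..14
e1 [1,2]: before
e2 [3,6]: before
e3 [4,5]: before
e4 [7,8]: before
e5 [9,10]: before
e7 [12,13]: concurrent
e8 [15,…): after
e9 [16,18]: after
e10 [17,19]: after

e7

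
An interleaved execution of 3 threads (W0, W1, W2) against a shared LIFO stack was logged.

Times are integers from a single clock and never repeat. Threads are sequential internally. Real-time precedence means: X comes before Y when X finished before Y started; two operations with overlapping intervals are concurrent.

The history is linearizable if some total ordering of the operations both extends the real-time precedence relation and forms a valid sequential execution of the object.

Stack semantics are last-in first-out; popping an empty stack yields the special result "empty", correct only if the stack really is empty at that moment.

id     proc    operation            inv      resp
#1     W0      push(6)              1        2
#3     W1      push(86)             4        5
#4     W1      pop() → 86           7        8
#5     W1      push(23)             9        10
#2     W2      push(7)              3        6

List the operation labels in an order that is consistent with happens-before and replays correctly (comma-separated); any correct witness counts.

step 1: #1 push(6) — stack <6>
step 2: #2 push(7) — stack <6,7>
step 3: #3 push(86) — stack <6,7,86>
step 4: #4 pop() → 86 — stack <6,7>
step 5: #5 push(23) — stack <6,7,23>

#1, #2, #3, #4, #5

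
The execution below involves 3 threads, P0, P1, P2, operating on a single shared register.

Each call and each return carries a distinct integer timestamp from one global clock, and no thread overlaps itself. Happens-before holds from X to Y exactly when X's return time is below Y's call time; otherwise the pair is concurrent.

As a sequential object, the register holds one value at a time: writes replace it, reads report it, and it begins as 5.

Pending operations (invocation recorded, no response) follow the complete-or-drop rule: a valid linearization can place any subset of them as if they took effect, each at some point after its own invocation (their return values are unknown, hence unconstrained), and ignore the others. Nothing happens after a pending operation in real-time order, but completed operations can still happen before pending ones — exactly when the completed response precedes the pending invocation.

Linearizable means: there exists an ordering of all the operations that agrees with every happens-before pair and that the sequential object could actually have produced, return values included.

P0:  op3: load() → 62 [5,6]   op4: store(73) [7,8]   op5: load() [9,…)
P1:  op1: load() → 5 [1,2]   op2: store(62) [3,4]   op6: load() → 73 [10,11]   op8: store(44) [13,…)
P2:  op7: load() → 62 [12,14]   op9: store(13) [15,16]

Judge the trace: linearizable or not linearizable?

cut after 13 events: linearizable; cut after 14 events (op7 responds, time 14): not linearizable
the sole real-time-consistent order of 6 completed operations fails the register replay
every completion of the 2 pending operations (op5, op8) was checked; none linearizes
sample order op1, op2, op3, op4, op6, op7 (pending dropped) stalls at step 6 — op7 load() → 62 has no legal effect

not linearizable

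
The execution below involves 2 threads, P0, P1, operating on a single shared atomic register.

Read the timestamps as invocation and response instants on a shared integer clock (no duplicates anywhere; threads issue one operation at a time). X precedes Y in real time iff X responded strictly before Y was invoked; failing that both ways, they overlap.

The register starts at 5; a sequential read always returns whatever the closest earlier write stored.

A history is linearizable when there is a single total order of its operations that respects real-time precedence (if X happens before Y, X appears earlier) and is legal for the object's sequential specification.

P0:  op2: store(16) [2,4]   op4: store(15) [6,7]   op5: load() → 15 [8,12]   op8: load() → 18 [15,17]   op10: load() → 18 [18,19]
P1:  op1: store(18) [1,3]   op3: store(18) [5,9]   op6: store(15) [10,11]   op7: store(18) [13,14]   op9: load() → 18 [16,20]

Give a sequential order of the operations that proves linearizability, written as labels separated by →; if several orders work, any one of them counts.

op1 → op2 → op3 → op4 → op5 → op6 → op7 → op8 → op9 → op10

after step 1 (op1 store(18)): value 18
after step 2 (op2 store(16)): value 16
after step 3 (op3 store(18)): value 18
after step 4 (op4 store(15)): value 15
after step 5 (op5 load() → 15): value 15
after step 6 (op6 store(15)): value 15
after step 7 (op7 store(18)): value 18
after step 8 (op8 load() → 18): value 18
after step 9 (op9 load() → 18): value 18
after step 10 (op10 load() → 18): value 18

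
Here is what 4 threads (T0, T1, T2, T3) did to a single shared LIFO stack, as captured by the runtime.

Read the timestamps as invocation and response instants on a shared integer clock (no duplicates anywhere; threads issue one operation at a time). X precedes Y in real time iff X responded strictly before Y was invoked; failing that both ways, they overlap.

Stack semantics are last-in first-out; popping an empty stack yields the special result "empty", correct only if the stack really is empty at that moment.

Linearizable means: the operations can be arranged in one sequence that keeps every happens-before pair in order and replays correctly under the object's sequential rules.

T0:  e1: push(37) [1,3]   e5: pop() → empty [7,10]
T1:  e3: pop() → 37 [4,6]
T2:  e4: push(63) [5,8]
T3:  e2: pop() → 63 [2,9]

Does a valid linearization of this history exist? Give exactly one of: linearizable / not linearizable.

a witness: e1, e3, e4, e2, e5
after step 1 (e1 push(37)): stack <37>
after step 2 (e3 pop() → 37): stack <>
after step 3 (e4 push(63)): stack <63>
after step 4 (e2 pop() → 63): stack <>
after step 5 (e5 pop() → empty): stack <>

linearizable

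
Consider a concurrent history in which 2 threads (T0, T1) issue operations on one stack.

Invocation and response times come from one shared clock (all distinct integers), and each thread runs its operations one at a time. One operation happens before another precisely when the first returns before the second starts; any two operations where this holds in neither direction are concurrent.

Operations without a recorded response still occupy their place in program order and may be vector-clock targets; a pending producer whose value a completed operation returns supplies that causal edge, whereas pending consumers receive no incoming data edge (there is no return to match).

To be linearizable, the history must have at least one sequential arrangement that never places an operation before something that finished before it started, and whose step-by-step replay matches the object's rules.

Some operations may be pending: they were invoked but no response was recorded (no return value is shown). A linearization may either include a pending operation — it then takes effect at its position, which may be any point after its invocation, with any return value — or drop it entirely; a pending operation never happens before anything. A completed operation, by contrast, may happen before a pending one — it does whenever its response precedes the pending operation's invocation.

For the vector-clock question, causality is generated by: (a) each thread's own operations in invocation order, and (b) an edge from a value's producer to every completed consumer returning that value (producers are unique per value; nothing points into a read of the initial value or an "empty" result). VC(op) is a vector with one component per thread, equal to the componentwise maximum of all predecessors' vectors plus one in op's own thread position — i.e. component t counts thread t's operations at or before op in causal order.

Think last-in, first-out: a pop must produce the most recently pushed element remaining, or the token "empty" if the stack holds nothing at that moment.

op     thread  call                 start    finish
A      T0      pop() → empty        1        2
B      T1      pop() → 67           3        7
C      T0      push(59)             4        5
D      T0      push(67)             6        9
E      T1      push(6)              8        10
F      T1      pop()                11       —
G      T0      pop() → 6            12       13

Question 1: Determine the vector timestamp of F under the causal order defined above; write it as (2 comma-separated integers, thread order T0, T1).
Answer: (3, 3)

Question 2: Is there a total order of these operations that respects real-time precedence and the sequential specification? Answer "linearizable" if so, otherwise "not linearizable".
linearizable

witness order: A, C, D, B, E, G
after step 1 (A pop() → empty): stack <>
after step 2 (C push(59)): stack <59>
after step 3 (D push(67)): stack <59,67>
after step 4 (B pop() → 67): stack <59>
after step 5 (E push(6)): stack <59,6>
after step 6 (G pop() → 6): stack <59>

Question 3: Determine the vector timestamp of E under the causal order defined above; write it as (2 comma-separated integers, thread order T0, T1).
Answer: (3, 2)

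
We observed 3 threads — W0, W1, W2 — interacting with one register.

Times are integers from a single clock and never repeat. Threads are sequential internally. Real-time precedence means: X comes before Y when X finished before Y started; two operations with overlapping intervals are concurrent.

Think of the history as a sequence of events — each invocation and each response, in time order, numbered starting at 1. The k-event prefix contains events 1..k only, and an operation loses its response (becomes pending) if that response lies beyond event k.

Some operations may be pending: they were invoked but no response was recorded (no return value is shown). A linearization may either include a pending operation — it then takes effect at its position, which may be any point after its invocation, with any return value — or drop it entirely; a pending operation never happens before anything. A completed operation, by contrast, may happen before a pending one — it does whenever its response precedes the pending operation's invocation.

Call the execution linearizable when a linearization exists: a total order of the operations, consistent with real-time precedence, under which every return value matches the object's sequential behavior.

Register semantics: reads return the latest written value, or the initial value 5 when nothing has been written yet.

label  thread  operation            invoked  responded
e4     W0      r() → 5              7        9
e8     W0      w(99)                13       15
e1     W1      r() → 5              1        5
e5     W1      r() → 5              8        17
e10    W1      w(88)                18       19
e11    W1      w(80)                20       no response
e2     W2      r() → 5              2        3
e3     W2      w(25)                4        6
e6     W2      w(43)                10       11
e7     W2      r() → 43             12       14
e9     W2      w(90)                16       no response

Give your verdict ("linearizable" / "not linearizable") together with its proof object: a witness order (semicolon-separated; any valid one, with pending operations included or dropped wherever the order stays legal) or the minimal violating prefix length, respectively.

through event 8 a valid linearization exists; event 9 (e4 responding at time 9) ends that
no legal order exists: 3 real-time-consistent candidates over 4 completed register operations, all rejected
including or dropping the 1 pending operation (e5) in any combination fails
sample order e1, e2, e3, e4 (pending dropped) stalls at step 4 — e4 r() → 5 has no legal effect
sample order e2, e1, e3, e4 (pending dropped) stalls at step 4 — e4 r() → 5 has no legal effect

not linearizable — minimal violating prefix: 9 events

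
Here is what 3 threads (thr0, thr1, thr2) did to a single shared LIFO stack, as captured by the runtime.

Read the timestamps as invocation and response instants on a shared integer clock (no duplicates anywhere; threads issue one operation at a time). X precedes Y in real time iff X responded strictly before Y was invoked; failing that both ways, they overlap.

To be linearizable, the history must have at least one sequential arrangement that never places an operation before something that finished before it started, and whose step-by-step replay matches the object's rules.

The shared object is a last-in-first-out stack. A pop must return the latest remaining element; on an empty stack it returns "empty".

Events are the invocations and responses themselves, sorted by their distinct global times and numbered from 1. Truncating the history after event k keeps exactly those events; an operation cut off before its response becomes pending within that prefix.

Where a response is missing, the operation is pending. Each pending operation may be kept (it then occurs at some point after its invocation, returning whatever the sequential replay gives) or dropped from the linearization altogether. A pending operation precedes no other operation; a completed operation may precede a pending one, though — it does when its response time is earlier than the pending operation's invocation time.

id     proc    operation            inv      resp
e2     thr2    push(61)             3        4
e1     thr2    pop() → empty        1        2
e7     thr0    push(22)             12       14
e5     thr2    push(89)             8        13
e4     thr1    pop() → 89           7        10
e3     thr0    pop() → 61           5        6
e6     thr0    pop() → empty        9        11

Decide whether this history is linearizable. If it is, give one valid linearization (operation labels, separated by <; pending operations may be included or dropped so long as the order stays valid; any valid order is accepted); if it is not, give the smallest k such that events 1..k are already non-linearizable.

linearizable — witness: e1 < e2 < e3 < e5 < e4 < e6 < e7

step 1: e1 pop() → empty — stack <>
step 2: e2 push(61) — stack <61>
step 3: e3 pop() → 61 — stack <>
step 4: e5 push(89) — stack <89>
step 5: e4 pop() → 89 — stack <>
step 6: e6 pop() → empty — stack <>
step 7: e7 push(22) — stack <22>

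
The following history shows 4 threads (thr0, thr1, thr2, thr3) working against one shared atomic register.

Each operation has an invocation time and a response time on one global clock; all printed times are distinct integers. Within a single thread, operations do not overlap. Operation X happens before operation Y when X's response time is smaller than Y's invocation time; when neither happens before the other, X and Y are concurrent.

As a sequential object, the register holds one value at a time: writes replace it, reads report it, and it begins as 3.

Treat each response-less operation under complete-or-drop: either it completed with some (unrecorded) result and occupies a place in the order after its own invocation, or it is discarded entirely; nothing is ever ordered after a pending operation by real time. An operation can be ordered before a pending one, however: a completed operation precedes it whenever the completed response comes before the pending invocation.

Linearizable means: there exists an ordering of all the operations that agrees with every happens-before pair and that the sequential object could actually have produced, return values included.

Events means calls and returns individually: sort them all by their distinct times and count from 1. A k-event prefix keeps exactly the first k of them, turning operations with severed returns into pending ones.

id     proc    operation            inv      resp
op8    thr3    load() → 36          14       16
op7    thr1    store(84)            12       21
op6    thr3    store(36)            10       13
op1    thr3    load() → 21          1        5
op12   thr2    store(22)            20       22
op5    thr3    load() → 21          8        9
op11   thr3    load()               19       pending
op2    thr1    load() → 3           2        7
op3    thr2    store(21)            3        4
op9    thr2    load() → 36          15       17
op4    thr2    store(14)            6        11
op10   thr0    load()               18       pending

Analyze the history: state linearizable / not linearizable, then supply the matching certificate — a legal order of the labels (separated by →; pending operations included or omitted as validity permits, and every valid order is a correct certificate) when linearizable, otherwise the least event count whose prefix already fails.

linearizable — witness: op2 → op3 → op1 → op5 → op4 → op6 → op8 → op9 → op7 → op10 → op11 → op12

step 1: op2 load() → 3 — value 3
step 2: op3 store(21) — value 21
step 3: op1 load() → 21 — value 21
step 4: op5 load() → 21 — value 21
step 5: op4 store(14) — value 14
step 6: op6 store(36) — value 36
step 7: op8 load() → 36 — value 36
step 8: op9 load() → 36 — value 36
step 9: op7 store(84) — value 84
step 10: op10 load() (pending, included) — value 84
step 11: op11 load() (pending, included) — value 84
step 12: op12 store(22) — value 22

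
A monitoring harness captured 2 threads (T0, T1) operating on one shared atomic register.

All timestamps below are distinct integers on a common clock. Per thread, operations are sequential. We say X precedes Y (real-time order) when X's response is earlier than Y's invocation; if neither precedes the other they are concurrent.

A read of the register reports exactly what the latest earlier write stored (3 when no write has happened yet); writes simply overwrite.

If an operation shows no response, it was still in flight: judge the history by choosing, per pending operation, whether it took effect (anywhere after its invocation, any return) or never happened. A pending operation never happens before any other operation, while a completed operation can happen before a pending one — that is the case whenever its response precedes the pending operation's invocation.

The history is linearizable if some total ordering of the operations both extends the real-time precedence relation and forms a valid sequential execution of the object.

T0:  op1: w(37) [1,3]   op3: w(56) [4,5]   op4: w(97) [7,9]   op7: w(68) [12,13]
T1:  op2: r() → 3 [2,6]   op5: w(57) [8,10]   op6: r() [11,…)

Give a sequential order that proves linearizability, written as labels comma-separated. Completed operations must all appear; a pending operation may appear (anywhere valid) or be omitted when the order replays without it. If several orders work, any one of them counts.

op2, op1, op3, op4, op5, op6, op7

1. op2 r() → 3, leaving value 3
2. op1 w(37), leaving value 37
3. op3 w(56), leaving value 56
4. op4 w(97), leaving value 97
5. op5 w(57), leaving value 57
6. op6 r() (pending, included), leaving value 57
7. op7 w(68), leaving value 68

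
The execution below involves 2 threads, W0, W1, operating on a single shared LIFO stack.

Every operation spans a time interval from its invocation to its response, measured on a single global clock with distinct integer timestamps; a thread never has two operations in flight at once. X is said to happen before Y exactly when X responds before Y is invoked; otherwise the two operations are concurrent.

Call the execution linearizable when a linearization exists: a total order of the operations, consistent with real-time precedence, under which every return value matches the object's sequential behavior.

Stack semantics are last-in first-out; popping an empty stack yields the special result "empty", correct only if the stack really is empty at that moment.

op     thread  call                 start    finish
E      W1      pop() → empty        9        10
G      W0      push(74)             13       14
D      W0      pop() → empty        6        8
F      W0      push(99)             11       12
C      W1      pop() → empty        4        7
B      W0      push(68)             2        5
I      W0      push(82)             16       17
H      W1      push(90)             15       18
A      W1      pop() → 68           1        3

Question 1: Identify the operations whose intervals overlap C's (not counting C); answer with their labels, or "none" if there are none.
B, D

concurrent with C ([4,7]): every op whose interval crosses 4..7
A [1,3]: before
B [2,5]: concurrent
D [6,8]: concurrent
E [9,10]: after
F [11,12]: after
G [13,14]: after
H [15,18]: after
I [16,17]: after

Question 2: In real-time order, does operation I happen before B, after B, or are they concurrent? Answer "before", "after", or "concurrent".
after

I spans [16,17], B spans [2,5]
resp(B)=5 < inv(I)=16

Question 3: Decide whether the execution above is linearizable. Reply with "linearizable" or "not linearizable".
linearizable

one valid linearization: B, A, C, D, E, F, G, H, I
step 1: B push(68) — stack <68>
step 2: A pop() → 68 — stack <>
step 3: C pop() → empty — stack <>
step 4: D pop() → empty — stack <>
step 5: E pop() → empty — stack <>
step 6: F push(99) — stack <99>
step 7: G push(74) — stack <99,74>
step 8: H push(90) — stack <99,74,90>
step 9: I push(82) — stack <99,74,90,82>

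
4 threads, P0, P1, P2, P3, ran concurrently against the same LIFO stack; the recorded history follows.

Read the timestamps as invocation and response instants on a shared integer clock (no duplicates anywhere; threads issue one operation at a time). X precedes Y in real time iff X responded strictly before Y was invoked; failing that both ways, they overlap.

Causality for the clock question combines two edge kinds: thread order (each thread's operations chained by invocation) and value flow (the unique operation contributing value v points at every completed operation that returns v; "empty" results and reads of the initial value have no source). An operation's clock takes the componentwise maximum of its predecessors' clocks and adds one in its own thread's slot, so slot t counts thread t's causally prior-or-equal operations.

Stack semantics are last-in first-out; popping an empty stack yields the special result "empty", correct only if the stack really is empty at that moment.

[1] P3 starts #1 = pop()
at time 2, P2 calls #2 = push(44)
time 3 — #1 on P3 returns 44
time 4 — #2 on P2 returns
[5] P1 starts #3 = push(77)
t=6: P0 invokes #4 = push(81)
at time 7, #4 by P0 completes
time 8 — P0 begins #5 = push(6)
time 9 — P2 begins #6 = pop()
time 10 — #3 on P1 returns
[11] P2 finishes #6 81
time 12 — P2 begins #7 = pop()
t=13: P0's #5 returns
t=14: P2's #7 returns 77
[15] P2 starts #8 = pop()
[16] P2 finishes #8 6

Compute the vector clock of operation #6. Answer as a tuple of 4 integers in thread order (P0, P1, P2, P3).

(1, 0, 2, 0)

#2, invoked 2, has no incoming edges; only P2's bump applies → (0, 0, 1, 0)
#3, invoked 5, has no incoming edges; only P1's bump applies → (0, 1, 0, 0)
#4, invoked 6, has no incoming edges; only P0's bump applies → (1, 0, 0, 0)
#1 (invocation 1): componentwise max over VC(#2)=(0, 0, 1, 0), +1 at P3, giving (0, 0, 1, 1)
#5 (invocation 8): componentwise max over VC(#4)=(1, 0, 0, 0), +1 at P0, giving (2, 0, 0, 0)
#6 (invocation 9): componentwise max over VC(#2)=(0, 0, 1, 0), VC(#4)=(1, 0, 0, 0), +1 at P2, giving (1, 0, 2, 0)
#7 (invocation 12): componentwise max over VC(#3)=(0, 1, 0, 0), VC(#6)=(1, 0, 2, 0), +1 at P2, giving (1, 1, 3, 0)
#8 (invocation 15): componentwise max over VC(#5)=(2, 0, 0, 0), VC(#7)=(1, 1, 3, 0), +1 at P2, giving (2, 1, 4, 0)
target: VC(#6) = (1, 0, 2, 0)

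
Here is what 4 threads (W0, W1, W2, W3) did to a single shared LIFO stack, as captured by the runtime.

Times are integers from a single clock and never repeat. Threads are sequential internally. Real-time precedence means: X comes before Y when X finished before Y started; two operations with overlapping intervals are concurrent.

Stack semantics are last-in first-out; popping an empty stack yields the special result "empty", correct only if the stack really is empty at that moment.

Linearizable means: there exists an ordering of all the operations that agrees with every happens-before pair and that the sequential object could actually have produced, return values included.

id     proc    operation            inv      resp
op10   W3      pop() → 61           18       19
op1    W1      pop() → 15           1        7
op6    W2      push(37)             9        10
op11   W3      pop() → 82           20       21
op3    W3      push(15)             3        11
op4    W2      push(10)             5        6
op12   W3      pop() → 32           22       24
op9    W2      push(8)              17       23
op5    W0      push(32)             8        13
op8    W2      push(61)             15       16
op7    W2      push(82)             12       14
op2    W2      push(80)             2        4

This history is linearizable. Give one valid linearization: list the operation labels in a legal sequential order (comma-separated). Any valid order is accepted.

step 1: op2 push(80) — stack <80>
step 2: op3 push(15) — stack <80,15>
step 3: op1 pop() → 15 — stack <80>
step 4: op4 push(10) — stack <80,10>
step 5: op6 push(37) — stack <80,10,37>
step 6: op5 push(32) — stack <80,10,37,32>
step 7: op7 push(82) — stack <80,10,37,32,82>
step 8: op8 push(61) — stack <80,10,37,32,82,61>
step 9: op10 pop() → 61 — stack <80,10,37,32,82>
step 10: op11 pop() → 82 — stack <80,10,37,32>
step 11: op12 pop() → 32 — stack <80,10,37>
step 12: op9 push(8) — stack <80,10,37,8>

op2, op3, op1, op4, op6, op5, op7, op8, op10, op11, op12, op9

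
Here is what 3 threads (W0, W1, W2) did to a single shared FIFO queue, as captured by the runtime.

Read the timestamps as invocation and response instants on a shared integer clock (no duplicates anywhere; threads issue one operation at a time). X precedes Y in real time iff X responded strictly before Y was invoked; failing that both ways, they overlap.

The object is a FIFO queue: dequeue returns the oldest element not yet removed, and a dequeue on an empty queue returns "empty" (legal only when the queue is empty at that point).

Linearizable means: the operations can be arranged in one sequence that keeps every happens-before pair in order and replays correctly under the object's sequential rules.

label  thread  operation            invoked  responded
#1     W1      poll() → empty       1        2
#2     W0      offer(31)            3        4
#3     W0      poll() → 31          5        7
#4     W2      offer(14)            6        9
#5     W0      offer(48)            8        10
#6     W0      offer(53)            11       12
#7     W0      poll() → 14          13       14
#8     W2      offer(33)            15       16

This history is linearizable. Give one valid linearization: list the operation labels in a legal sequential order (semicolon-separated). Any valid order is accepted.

step 1: #1 poll() → empty — queue <>
step 2: #2 offer(31) — queue <31>
step 3: #3 poll() → 31 — queue <>
step 4: #4 offer(14) — queue <14>
step 5: #5 offer(48) — queue <14,48>
step 6: #6 offer(53) — queue <14,48,53>
step 7: #7 poll() → 14 — queue <48,53>
step 8: #8 offer(33) — queue <48,53,33>

#1; #2; #3; #4; #5; #6; #7; #8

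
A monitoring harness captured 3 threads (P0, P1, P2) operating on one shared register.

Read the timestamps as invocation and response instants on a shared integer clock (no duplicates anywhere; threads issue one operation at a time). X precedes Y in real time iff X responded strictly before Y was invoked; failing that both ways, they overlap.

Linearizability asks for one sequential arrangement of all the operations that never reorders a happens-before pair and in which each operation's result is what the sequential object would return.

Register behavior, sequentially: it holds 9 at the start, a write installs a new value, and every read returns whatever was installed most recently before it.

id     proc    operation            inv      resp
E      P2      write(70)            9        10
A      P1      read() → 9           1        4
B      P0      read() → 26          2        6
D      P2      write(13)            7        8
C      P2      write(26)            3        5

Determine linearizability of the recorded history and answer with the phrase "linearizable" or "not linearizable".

linearizable

one valid linearization: A, C, B, D, E
after step 1 (A read() → 9): value 9
after step 2 (C write(26)): value 26
after step 3 (B read() → 26): value 26
after step 4 (D write(13)): value 13
after step 5 (E write(70)): value 70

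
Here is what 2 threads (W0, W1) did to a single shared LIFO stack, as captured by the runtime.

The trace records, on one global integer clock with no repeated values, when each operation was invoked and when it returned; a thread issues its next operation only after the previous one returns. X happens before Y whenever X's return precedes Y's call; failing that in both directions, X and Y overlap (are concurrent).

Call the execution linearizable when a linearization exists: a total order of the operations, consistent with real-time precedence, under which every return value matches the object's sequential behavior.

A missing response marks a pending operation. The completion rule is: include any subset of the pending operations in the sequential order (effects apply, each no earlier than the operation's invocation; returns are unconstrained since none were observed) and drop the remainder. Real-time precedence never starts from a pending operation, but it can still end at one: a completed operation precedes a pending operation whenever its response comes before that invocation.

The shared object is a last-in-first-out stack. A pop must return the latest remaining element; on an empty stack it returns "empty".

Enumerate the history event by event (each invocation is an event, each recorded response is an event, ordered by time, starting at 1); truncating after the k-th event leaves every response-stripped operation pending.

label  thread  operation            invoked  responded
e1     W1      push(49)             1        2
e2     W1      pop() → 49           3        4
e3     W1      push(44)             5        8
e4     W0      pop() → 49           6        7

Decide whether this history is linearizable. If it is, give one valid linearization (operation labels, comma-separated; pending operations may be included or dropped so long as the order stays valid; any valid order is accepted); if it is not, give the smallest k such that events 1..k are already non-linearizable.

prefix check: 1..6 passes, 1..7 fails once e4's time-7 response joins
the completed operations (3 total) allow one real-time order; the LIFO stack replay rejects it
no completion choice of the 1 pending operation (e3) rescues it — every subset was tried
e.g. e1, e2, e4 (pending dropped): illegal at step 3, since e4 pop() → 49 cannot apply there

not linearizable — minimal violating prefix: 7 events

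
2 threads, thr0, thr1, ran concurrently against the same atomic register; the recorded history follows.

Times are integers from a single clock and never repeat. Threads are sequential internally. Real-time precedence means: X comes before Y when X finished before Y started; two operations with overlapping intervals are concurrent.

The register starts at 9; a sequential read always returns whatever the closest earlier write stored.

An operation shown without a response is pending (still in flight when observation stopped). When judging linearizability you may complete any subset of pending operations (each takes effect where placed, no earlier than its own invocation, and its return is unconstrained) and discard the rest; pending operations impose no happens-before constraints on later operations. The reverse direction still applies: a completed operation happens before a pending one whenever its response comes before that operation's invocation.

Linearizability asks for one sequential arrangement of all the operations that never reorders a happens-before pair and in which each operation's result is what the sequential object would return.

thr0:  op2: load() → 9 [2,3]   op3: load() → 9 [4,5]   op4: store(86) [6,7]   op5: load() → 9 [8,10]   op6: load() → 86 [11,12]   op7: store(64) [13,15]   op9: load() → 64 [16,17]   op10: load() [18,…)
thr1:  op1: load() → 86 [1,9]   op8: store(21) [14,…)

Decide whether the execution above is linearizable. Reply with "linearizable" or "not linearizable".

not linearizable

the violation lands at event 10, op5's response at time 10: events 1..9 linearize, events 1..10 do not
checked exhaustively: 5 real-time-consistent orders of 5 completed operations, zero legal atomic register replays
sample order op1, op2, op3, op4, op5 stalls at step 1 — op1 load() → 86 has no legal effect
sample order op2, op1, op3, op4, op5 stalls at step 2 — op1 load() → 86 has no legal effect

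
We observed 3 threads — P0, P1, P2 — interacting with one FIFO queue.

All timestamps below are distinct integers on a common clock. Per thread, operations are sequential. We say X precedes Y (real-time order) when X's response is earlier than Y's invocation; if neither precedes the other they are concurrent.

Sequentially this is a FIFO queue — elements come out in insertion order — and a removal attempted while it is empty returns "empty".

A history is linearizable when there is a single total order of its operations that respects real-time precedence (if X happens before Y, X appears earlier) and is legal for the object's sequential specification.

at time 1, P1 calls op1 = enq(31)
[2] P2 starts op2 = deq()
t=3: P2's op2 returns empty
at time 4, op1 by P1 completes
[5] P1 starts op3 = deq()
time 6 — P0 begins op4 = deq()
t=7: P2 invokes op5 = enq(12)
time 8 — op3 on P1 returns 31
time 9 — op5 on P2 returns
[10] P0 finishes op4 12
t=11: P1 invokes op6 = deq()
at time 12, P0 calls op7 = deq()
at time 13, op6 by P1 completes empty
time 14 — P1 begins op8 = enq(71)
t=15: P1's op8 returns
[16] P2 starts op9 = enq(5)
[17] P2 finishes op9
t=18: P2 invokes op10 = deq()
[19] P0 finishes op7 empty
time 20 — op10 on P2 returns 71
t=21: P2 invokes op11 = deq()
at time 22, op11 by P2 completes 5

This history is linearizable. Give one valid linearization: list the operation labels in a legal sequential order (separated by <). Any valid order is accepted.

1. op2 deq() → empty, leaving queue <>
2. op1 enq(31), leaving queue <31>
3. op3 deq() → 31, leaving queue <>
4. op5 enq(12), leaving queue <12>
5. op4 deq() → 12, leaving queue <>
6. op6 deq() → empty, leaving queue <>
7. op7 deq() → empty, leaving queue <>
8. op8 enq(71), leaving queue <71>
9. op9 enq(5), leaving queue <71,5>
10. op10 deq() → 71, leaving queue <5>
11. op11 deq() → 5, leaving queue <>

op2 < op1 < op3 < op5 < op4 < op6 < op7 < op8 < op9 < op10 < op11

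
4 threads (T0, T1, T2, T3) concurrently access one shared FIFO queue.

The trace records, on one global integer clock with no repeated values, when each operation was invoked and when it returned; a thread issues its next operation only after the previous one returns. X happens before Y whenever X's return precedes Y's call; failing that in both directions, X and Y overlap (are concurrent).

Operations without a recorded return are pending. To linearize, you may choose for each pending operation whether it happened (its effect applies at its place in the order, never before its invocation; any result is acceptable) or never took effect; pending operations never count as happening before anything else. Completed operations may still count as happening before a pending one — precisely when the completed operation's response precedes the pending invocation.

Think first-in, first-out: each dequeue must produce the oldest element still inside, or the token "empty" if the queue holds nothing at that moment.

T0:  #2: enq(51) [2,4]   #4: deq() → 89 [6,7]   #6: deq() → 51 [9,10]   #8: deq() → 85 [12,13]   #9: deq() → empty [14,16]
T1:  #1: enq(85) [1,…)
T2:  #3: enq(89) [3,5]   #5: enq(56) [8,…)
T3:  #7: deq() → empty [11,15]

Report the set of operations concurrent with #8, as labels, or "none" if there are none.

concurrent with #8 ([12,13]): every op whose interval crosses 12..13
#1 [1,…): concurrent
#2 [2,4]: before
#3 [3,5]: before
#4 [6,7]: before
#5 [8,…): concurrent
#6 [9,10]: before
#7 [11,15]: concurrent
#9 [14,16]: after

#1, #5, #7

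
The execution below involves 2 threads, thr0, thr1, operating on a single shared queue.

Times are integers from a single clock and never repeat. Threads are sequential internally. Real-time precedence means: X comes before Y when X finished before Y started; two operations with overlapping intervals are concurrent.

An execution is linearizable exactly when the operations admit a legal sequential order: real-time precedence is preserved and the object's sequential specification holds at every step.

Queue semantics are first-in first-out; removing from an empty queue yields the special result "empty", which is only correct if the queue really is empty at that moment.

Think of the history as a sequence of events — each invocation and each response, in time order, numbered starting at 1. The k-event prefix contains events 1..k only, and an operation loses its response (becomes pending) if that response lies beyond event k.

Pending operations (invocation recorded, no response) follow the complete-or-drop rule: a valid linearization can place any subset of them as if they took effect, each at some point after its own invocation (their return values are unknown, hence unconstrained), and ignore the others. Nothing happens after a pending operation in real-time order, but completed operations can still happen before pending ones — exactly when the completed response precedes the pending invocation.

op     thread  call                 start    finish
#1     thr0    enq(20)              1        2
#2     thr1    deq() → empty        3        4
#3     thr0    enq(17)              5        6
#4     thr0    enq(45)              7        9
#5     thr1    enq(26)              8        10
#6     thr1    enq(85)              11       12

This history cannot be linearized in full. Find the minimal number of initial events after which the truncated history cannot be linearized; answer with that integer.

4

events 1..3 are linearizable; a witness order is #1:
1. #1 enq(20), leaving queue <20>
with event 4 included (#2 responding at time 4), all real-time-consistent orders fail
for example #1, #2 fails at step 2: #2 deq() → empty is not legal there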